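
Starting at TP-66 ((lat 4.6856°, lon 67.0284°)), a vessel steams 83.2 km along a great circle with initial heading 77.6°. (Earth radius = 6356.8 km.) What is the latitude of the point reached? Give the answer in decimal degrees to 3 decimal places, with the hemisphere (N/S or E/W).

δ = d/R = 83.2/6356.8 = 0.013088 rad
φ₂ = arcsin(sin φ₁ cos δ + cos φ₁ sin δ cos θ)
   = arcsin(0.08169·0.99991 + 0.99666·0.01309·0.21474) = 4.84624°
λ₂ = λ₁ + atan2(sin θ sin δ cos φ₁, cos δ − sin φ₁ sin φ₂) = 67.76344°

4.846°N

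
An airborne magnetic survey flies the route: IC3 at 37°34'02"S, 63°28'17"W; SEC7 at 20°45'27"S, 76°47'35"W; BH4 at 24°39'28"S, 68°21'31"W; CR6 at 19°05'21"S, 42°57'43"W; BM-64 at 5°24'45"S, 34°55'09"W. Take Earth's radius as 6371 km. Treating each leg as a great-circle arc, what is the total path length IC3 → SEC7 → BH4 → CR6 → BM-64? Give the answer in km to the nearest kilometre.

IC3: φ = -37.56722°, λ = -63.47139°
SEC7: φ = -20.75750°, λ = -76.79306°
BH4: φ = -24.65778°, λ = -68.35861°
CR6: φ = -19.08917°, λ = -42.96194°
BM-64: φ = -5.41250°, λ = -34.91917°
IC3→SEC7: c = 0.355920 rad, d = 2267.56 km
SEC7→BH4: c = 0.151853 rad, d = 967.45 km
BH4→CR6: c = 0.421973 rad, d = 2688.39 km
CR6→BM-64: c = 0.275123 rad, d = 1752.81 km
Total = 2267.56 + 967.45 + 2688.39 + 1752.81 = 7676.22 km

7676 km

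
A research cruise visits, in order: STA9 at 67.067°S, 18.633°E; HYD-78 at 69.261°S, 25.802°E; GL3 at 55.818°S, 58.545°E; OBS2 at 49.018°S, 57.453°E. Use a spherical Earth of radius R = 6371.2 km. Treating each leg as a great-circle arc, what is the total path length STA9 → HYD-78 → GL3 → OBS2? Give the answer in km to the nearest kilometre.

STA9→HYD-78: c = 0.060205 rad, d = 383.58 km
HYD-78→GL3: c = 0.345253 rad, d = 2199.68 km
GL3→OBS2: c = 0.119246 rad, d = 759.74 km
Total = 383.58 + 2199.68 + 759.74 = 3342.99 km

3343 km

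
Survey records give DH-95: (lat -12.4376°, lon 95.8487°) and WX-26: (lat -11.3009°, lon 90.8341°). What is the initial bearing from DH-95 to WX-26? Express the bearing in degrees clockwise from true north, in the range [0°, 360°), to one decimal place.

Δλ = -5.0146°
y = sin Δλ · cos φ₂ = -0.085715
x = cos φ₁ sin φ₂ − sin φ₁ cos φ₂ cos Δλ = 0.019029
θ = atan2(y, x) = -77.4828° → 282.5172° (mod 360°)

282.5°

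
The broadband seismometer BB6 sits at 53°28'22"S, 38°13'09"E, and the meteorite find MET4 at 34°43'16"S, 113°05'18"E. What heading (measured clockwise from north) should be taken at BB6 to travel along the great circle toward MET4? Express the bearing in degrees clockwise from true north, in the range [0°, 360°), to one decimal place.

BB6: φ = -53.47278°, λ = +38.21917°
MET4: φ = -34.72111°, λ = +113.08833°
Δλ = 74.8692°
y = sin Δλ · cos φ₂ = 0.793440
x = cos φ₁ sin φ₂ − sin φ₁ cos φ₂ cos Δλ = -0.166616
θ = atan2(y, x) = 101.8593° → 101.8593° (mod 360°)

101.9°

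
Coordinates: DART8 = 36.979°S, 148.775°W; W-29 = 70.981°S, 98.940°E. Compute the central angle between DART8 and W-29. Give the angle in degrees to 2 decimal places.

61.97°

Δφ = -34.0020°,  Δλ = -112.2850°
a = sin²(Δφ/2) + cos φ₁ cos φ₂ sin²(Δλ/2) = 0.265018
c = 2·arcsin(√a) = 1.081547 rad = 61.9681°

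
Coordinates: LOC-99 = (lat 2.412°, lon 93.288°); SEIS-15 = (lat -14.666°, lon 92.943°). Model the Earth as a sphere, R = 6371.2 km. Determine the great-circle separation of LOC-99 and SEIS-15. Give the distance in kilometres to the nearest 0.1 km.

1899.4 km

Δφ = -17.0780°,  Δλ = -0.3450°
a = sin²(Δφ/2) + cos φ₁ cos φ₂ sin²(Δλ/2) = 0.022056
c = 2·arcsin(√a) = 0.298127 rad = 17.0814°
d = R·c = 6371.2 × 0.298127 = 1899.4 km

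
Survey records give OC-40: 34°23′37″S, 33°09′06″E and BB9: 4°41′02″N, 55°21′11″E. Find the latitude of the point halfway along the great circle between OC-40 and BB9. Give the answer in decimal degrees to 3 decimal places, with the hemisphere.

OC-40: φ = -34.39361°, λ = +33.15167°
BB9: φ = +4.68389°, λ = +55.35306°
Bx = cos φ₂ cos Δλ = 0.922769,  By = cos φ₂ sin Δλ = 0.376601
φₘ = atan2(sin φ₁ + sin φ₂, √((cos φ₁ + Bx)² + By²)) = -15.12277°
λₘ = λ₁ + atan2(By, cos φ₁ + Bx) = 45.31039°

15.123°S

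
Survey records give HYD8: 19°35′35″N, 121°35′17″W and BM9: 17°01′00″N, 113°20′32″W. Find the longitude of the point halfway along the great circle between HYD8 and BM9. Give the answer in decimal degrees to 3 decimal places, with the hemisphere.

HYD8: φ = +19.59306°, λ = -121.58806°
BM9: φ = +17.01667°, λ = -113.34222°
Bx = cos φ₂ cos Δλ = 0.946334,  By = cos φ₂ sin Δλ = 0.137142
φₘ = atan2(sin φ₁ + sin φ₂, √((cos φ₁ + Bx)² + By²)) = 18.34917°
λₘ = λ₁ + atan2(By, cos φ₁ + Bx) = -117.43442°

117.434°W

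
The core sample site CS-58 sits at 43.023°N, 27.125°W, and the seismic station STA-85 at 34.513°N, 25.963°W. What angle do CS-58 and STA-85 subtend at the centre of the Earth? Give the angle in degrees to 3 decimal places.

8.558°

Δφ = -8.5100°,  Δλ = 1.1620°
a = sin²(Δφ/2) + cos φ₁ cos φ₂ sin²(Δλ/2) = 0.005567
c = 2·arcsin(√a) = 0.149362 rad = 8.5578°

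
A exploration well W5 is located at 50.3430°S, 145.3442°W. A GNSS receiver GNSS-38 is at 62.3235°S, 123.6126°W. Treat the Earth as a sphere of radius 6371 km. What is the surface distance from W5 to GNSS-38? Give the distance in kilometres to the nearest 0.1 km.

1871.8 km

Δφ = -11.9805°,  Δλ = 21.7316°
a = sin²(Δφ/2) + cos φ₁ cos φ₂ sin²(Δλ/2) = 0.021425
c = 2·arcsin(√a) = 0.293798 rad = 16.8334°
d = R·c = 6371 × 0.293798 = 1871.8 km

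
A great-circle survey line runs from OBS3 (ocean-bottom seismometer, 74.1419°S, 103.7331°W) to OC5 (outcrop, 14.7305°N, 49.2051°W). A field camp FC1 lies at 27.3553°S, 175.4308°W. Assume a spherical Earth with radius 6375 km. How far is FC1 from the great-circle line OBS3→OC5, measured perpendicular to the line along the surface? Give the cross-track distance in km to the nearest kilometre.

4336 km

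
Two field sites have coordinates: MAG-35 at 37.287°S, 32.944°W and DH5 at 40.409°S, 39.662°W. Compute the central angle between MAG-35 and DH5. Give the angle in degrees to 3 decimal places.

6.090°

Δφ = -3.1220°,  Δλ = -6.7180°
a = sin²(Δφ/2) + cos φ₁ cos φ₂ sin²(Δλ/2) = 0.002822
c = 2·arcsin(√a) = 0.106292 rad = 6.0901°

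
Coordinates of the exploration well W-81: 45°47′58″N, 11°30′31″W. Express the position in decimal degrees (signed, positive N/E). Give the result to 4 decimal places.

+45.7994°, -11.5086°

lat: 45.7994° N → +45.7994°
lon: 11.5086° W → -11.5086°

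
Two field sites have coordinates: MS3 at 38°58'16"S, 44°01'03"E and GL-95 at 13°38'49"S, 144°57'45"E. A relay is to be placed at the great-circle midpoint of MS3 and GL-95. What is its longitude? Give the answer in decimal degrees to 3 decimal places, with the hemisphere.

MS3: φ = -38.97111°, λ = +44.01750°
GL-95: φ = -13.64694°, λ = +144.96250°
Bx = cos φ₂ cos Δλ = -0.184506,  By = cos φ₂ sin Δλ = 0.954091
φₘ = atan2(sin φ₁ + sin φ₂, √((cos φ₁ + Bx)² + By²)) = -37.59296°
λₘ = λ₁ + atan2(By, cos φ₁ + Bx) = 102.15702°

102.157°E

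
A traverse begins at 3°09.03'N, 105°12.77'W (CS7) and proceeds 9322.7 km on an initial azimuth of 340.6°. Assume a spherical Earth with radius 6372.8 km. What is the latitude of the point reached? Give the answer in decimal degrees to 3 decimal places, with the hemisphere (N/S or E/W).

CS7: φ = +3.15050°, λ = -105.21283°
δ = d/R = 9322.7/6372.8 = 1.462889 rad
φ₂ = arcsin(sin φ₁ cos δ + cos φ₁ sin δ cos θ)
   = arcsin(0.05496·0.10770 + 0.99849·0.99418·0.94322) = 70.43090°
λ₂ = λ₁ + atan2(sin θ sin δ cos φ₁, cos δ − sin φ₁ sin φ₂) = 174.41147°

70.431°N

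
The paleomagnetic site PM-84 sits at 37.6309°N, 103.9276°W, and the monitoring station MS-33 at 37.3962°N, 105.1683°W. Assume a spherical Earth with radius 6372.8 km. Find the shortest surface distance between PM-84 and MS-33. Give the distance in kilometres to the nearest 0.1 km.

112.5 km

Δφ = -0.2347°,  Δλ = -1.2407°
a = sin²(Δφ/2) + cos φ₁ cos φ₂ sin²(Δλ/2) = 0.000078
c = 2·arcsin(√a) = 0.017658 rad = 1.0117°
d = R·c = 6372.8 × 0.017658 = 112.5 km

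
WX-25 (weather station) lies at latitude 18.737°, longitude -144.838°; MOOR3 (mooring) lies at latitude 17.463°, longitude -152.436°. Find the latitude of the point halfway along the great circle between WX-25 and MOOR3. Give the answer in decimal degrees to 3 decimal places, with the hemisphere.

Bx = cos φ₂ cos Δλ = 0.945536,  By = cos φ₂ sin Δλ = -0.126128
φₘ = atan2(sin φ₁ + sin φ₂, √((cos φ₁ + Bx)² + By²)) = 18.13725°
λₘ = λ₁ + atan2(By, cos φ₁ + Bx) = -148.65083°

18.137°N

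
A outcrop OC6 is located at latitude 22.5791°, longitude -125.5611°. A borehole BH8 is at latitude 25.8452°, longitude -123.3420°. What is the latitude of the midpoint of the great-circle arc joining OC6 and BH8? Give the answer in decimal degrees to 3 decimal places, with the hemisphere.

24.216°N

Bx = cos φ₂ cos Δλ = 0.899300,  By = cos φ₂ sin Δλ = 0.034848
φₘ = atan2(sin φ₁ + sin φ₂, √((cos φ₁ + Bx)² + By²)) = 24.21617°
λₘ = λ₁ + atan2(By, cos φ₁ + Bx) = -124.46578°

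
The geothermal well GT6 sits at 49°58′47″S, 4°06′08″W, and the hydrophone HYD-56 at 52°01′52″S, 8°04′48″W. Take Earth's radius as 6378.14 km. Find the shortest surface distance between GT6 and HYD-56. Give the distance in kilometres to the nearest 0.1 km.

GT6: φ = -49.97972°, λ = -4.10222°
HYD-56: φ = -52.03111°, λ = -8.08000°
Δφ = -2.0514°,  Δλ = -3.9778°
a = sin²(Δφ/2) + cos φ₁ cos φ₂ sin²(Δλ/2) = 0.000797
c = 2·arcsin(√a) = 0.056469 rad = 3.2354°
d = R·c = 6378.14 × 0.056469 = 360.2 km

360.2 km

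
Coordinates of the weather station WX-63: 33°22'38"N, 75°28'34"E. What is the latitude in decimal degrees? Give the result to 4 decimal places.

33° + 22′/60 + 38″/3600 = 33 + 0.36667 + 0.01056 = 33.3772°

33.3772°N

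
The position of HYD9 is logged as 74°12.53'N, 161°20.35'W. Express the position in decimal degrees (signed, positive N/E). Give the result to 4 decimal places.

+74.2088°, -161.3392°

lat: 74.2088° N → +74.2088°
lon: 161.3392° W → -161.3392°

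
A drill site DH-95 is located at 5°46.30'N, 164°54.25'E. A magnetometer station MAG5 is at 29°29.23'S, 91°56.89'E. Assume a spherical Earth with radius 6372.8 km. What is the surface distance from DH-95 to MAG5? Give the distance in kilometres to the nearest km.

8699 km

DH-95: φ = +5.77167°, λ = +164.90417°
MAG5: φ = -29.48717°, λ = +91.94817°
Δφ = -35.2588°,  Δλ = -72.9560°
a = sin²(Δφ/2) + cos φ₁ cos φ₂ sin²(Δλ/2) = 0.397828
c = 2·arcsin(√a) = 1.365002 rad = 78.2089°
d = R·c = 6372.8 × 1.365002 = 8698.9 km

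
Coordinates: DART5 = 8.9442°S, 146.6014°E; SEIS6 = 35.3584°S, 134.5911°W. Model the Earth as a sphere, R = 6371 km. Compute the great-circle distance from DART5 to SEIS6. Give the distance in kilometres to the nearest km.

8422 km

Δφ = -26.4142°,  Δλ = 78.8075°
a = sin²(Δφ/2) + cos φ₁ cos φ₂ sin²(Δλ/2) = 0.376826
c = 2·arcsin(√a) = 1.321886 rad = 75.7385°
d = R·c = 6371 × 1.321886 = 8421.7 km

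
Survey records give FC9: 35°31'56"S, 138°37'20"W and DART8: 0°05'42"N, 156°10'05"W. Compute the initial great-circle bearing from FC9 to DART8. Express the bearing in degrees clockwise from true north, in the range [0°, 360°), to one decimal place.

331.5°

FC9: φ = -35.53222°, λ = -138.62222°
DART8: φ = +0.09500°, λ = -156.16806°
Δλ = -17.5458°
y = sin Δλ · cos φ₂ = -0.301468
x = cos φ₁ sin φ₂ − sin φ₁ cos φ₂ cos Δλ = 0.555471
θ = atan2(y, x) = -28.4898° → 331.5102° (mod 360°)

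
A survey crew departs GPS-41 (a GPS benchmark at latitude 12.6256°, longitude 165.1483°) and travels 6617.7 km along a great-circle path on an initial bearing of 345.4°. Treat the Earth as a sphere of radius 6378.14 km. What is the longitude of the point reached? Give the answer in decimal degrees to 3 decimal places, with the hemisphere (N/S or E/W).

130.481°E

δ = d/R = 6617.7/6378.14 = 1.037560 rad
φ₂ = arcsin(sin φ₁ cos δ + cos φ₁ sin δ cos θ)
   = arcsin(0.21858·0.50832 + 0.97582·0.86117·0.96771) = 67.56546°
λ₂ = λ₁ + atan2(sin θ sin δ cos φ₁, cos δ − sin φ₁ sin φ₂) = 130.48101°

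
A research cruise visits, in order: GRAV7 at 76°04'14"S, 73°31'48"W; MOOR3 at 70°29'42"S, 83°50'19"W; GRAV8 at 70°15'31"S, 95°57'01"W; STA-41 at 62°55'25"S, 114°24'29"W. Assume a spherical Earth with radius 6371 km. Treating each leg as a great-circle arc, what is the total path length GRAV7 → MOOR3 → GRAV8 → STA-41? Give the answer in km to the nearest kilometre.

2297 km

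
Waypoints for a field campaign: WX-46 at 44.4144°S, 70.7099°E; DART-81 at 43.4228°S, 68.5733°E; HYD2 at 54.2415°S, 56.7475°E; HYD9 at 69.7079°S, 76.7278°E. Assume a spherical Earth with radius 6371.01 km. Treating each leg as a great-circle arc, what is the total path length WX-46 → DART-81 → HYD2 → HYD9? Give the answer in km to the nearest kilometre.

3672 km

WX-46→DART-81: c = 0.031952 rad, d = 203.57 km
DART-81→HYD2: c = 0.231960 rad, d = 1477.82 km
HYD2→HYD9: c = 0.312432 rad, d = 1990.51 km
Total = 203.57 + 1477.82 + 1990.51 = 3671.90 km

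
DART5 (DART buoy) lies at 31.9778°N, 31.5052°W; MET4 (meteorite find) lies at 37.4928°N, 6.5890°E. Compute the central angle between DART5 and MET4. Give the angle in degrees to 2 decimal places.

Δφ = 5.5150°,  Δλ = 38.0942°
a = sin²(Δφ/2) + cos φ₁ cos φ₂ sin²(Δλ/2) = 0.073993
c = 2·arcsin(√a) = 0.550976 rad = 31.5686°

31.57°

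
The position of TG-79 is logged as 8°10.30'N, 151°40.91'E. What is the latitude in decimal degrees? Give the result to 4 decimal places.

8° + 10.30′/60 = 8 + 0.17167 = 8.1717°

8.1717°N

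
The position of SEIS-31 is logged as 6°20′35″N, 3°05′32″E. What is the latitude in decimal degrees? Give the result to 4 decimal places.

6.3431°N

6° + 20′/60 + 35″/3600 = 6 + 0.33333 + 0.00972 = 6.3431°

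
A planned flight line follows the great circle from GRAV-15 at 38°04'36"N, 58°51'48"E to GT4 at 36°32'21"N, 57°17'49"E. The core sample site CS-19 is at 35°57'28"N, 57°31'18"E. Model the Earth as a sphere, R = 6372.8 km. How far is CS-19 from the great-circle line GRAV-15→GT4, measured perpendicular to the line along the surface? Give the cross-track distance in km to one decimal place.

GRAV-15: φ = +38.07667°, λ = +58.86333°
GT4: φ = +36.53917°, λ = +57.29694°
CS-19: φ = +35.95778°, λ = +57.52167°
δ₁₃ = central angle GRAV-15→CS-19 = 0.041438 rad  (haversine)
θ₁₃ = bearing GRAV-15→CS-19 = 207.226°,  θ₁₂ = bearing GRAV-15→GT4 = 219.496°
dₓₜ = R·arcsin(sin δ₁₃ · sin(θ₁₃ − θ₁₂)) = 6372.8·arcsin(0.04143·sin(-12.270°)) = -56.106 km
|dₓₜ| = 56.106 km

56.1 km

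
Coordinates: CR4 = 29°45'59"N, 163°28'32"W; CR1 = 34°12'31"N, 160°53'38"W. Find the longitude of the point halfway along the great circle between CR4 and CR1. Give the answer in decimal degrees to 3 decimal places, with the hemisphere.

CR4: φ = +29.76639°, λ = -163.47556°
CR1: φ = +34.20861°, λ = -160.89389°
Bx = cos φ₂ cos Δλ = 0.826157,  By = cos φ₂ sin Δλ = 0.037251
φₘ = atan2(sin φ₁ + sin φ₂, √((cos φ₁ + Bx)² + By²)) = 31.99403°
λₘ = λ₁ + atan2(By, cos φ₁ + Bx) = -162.21600°

162.216°W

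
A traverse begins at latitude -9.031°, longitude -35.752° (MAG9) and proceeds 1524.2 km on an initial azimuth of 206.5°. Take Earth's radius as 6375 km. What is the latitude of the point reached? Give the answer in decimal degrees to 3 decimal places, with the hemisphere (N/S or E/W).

δ = d/R = 1524.2/6375 = 0.239090 rad
φ₂ = arcsin(sin φ₁ cos δ + cos φ₁ sin δ cos θ)
   = arcsin(-0.15697·0.97155 + 0.98760·0.23682·-0.89493) = -21.21162°
λ₂ = λ₁ + atan2(sin θ sin δ cos φ₁, cos δ − sin φ₁ sin φ₂) = -42.26031°

21.212°S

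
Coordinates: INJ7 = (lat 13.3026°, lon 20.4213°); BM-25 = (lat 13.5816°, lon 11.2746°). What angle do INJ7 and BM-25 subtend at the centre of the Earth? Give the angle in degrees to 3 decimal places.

8.900°

Δφ = 0.2790°,  Δλ = -9.1467°
a = sin²(Δφ/2) + cos φ₁ cos φ₂ sin²(Δλ/2) = 0.006020
c = 2·arcsin(√a) = 0.155334 rad = 8.9000°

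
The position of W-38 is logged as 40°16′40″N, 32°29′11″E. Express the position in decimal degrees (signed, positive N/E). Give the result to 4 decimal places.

lat: 40.2778° N → +40.2778°
lon: 32.4864° E → +32.4864°

+40.2778°, +32.4864°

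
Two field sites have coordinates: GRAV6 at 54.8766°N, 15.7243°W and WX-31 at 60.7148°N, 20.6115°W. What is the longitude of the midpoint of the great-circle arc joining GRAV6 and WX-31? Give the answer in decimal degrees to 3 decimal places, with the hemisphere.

17.970°W

Bx = cos φ₂ cos Δλ = 0.487379,  By = cos φ₂ sin Δλ = -0.041673
φₘ = atan2(sin φ₁ + sin φ₂, √((cos φ₁ + Bx)² + By²)) = 57.81905°
λₘ = λ₁ + atan2(By, cos φ₁ + Bx) = -17.96995°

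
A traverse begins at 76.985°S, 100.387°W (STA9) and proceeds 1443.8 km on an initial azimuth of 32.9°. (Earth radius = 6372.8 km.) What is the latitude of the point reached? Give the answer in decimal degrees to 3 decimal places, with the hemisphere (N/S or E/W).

δ = d/R = 1443.8/6372.8 = 0.226557 rad
φ₂ = arcsin(sin φ₁ cos δ + cos φ₁ sin δ cos θ)
   = arcsin(-0.97431·0.97445 + 0.22521·0.22462·0.83962) = -65.08581°
λ₂ = λ₁ + atan2(sin θ sin δ cos φ₁, cos δ − sin φ₁ sin φ₂) = -83.55118°

65.086°S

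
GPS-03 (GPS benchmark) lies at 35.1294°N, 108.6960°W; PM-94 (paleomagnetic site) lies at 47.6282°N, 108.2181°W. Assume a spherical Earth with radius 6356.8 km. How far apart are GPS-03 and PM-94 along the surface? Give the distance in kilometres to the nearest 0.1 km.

1387.3 km

Δφ = 12.4988°,  Δλ = 0.4779°
a = sin²(Δφ/2) + cos φ₁ cos φ₂ sin²(Δλ/2) = 0.011859
c = 2·arcsin(√a) = 0.218234 rad = 12.5039°
d = R·c = 6356.8 × 0.218234 = 1387.3 km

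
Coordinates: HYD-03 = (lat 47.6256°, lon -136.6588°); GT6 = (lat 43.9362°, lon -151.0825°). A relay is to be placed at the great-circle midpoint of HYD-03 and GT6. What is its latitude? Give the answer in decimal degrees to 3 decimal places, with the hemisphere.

Bx = cos φ₂ cos Δλ = 0.697415,  By = cos φ₂ sin Δλ = -0.179373
φₘ = atan2(sin φ₁ + sin φ₂, √((cos φ₁ + Bx)² + By²)) = 46.00808°
λₘ = λ₁ + atan2(By, cos φ₁ + Bx) = -144.11061°

46.008°N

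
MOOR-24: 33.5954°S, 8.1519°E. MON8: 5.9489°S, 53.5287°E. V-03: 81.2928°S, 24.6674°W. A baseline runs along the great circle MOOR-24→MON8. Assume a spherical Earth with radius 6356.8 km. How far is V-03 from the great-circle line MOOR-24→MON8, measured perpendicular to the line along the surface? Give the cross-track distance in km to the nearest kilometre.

4592 km

δ₁₃ = central angle MOOR-24→V-03 = 0.859365 rad  (haversine)
θ₁₃ = bearing MOOR-24→V-03 = 186.219°,  θ₁₂ = bearing MOOR-24→MON8 = 67.016°
dₓₜ = R·arcsin(sin δ₁₃ · sin(θ₁₃ − θ₁₂)) = 6356.8·arcsin(0.75743·sin(119.203°)) = 4591.903 km
|dₓₜ| = 4591.903 km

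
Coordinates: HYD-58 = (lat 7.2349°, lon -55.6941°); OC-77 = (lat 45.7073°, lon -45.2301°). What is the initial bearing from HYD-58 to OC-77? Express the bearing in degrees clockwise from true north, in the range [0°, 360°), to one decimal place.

11.5°

Δλ = 10.4640°
y = sin Δλ · cos φ₂ = 0.126828
x = cos φ₁ sin φ₂ − sin φ₁ cos φ₂ cos Δλ = 0.623600
θ = atan2(y, x) = 11.4960° → 11.4960° (mod 360°)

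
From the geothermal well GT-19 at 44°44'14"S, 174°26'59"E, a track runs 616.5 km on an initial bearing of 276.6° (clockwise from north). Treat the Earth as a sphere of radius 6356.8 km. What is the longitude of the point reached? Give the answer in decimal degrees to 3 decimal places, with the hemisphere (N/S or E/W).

166.786°E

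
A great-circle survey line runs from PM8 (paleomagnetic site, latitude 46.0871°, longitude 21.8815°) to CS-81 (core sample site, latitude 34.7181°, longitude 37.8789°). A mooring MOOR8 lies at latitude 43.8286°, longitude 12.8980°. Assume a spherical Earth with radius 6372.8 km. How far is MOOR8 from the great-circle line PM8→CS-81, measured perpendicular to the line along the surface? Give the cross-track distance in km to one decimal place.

605.4 km

δ₁₃ = central angle PM8→MOOR8 = 0.117664 rad  (haversine)
θ₁₃ = bearing PM8→MOOR8 = 253.657°,  θ₁₂ = bearing PM8→CS-81 = 127.560°
dₓₜ = R·arcsin(sin δ₁₃ · sin(θ₁₃ − θ₁₂)) = 6372.8·arcsin(0.11739·sin(126.097°)) = 605.403 km
|dₓₜ| = 605.403 km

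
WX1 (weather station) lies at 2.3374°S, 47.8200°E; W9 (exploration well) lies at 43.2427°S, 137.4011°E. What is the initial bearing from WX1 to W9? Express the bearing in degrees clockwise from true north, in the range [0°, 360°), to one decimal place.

Δλ = 89.5811°
y = sin Δλ · cos φ₂ = 0.728439
x = cos φ₁ sin φ₂ − sin φ₁ cos φ₂ cos Δλ = -0.684303
θ = atan2(y, x) = 133.2106° → 133.2106° (mod 360°)

133.2°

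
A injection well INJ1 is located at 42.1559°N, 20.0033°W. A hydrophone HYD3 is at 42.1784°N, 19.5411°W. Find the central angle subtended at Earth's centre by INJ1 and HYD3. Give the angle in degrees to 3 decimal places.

Δφ = 0.0225°,  Δλ = 0.4622°
a = sin²(Δφ/2) + cos φ₁ cos φ₂ sin²(Δλ/2) = 0.000009
c = 2·arcsin(√a) = 0.005992 rad = 0.3433°

0.343°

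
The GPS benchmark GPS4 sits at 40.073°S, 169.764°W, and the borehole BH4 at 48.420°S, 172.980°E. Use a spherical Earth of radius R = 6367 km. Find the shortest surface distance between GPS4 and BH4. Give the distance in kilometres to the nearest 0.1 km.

Δφ = -8.3470°,  Δλ = -17.2560°
a = sin²(Δφ/2) + cos φ₁ cos φ₂ sin²(Δλ/2) = 0.016726
c = 2·arcsin(√a) = 0.259385 rad = 14.8616°
d = R·c = 6367 × 0.259385 = 1651.5 km

1651.5 km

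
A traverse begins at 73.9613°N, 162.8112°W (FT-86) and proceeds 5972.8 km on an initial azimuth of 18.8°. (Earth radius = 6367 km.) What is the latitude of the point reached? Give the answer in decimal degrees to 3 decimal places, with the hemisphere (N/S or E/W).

51.190°N

δ = d/R = 5972.8/6367 = 0.938087 rad
φ₂ = arcsin(sin φ₁ cos δ + cos φ₁ sin δ cos θ)
   = arcsin(0.96108·0.59133 + 0.27629·0.80643·0.94665) = 51.19039°
λ₂ = λ₁ + atan2(sin θ sin δ cos φ₁, cos δ − sin φ₁ sin φ₂) = -7.30936°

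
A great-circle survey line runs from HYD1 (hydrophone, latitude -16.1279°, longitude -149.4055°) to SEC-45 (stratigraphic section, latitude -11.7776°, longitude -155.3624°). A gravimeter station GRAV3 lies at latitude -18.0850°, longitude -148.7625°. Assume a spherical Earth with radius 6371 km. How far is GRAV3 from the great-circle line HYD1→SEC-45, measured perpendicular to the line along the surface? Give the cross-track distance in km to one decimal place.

135.5 km

δ₁₃ = central angle HYD1→GRAV3 = 0.035802 rad  (haversine)
θ₁₃ = bearing HYD1→GRAV3 = 162.661°,  θ₁₂ = bearing HYD1→SEC-45 = 306.211°
dₓₜ = R·arcsin(sin δ₁₃ · sin(θ₁₃ − θ₁₂)) = 6371·arcsin(0.03579·sin(-143.550°)) = -135.497 km
|dₓₜ| = 135.497 km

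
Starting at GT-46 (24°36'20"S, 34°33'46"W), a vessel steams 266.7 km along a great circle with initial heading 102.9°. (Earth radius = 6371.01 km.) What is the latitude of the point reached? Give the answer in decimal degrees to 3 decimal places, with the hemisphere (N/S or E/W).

GT-46: φ = -24.60556°, λ = -34.56278°
δ = d/R = 266.7/6371.01 = 0.041861 rad
φ₂ = arcsin(sin φ₁ cos δ + cos φ₁ sin δ cos θ)
   = arcsin(-0.41637·0.99912 + 0.90920·0.04185·-0.22325) = -25.11893°
λ₂ = λ₁ + atan2(sin θ sin δ cos φ₁, cos δ − sin φ₁ sin φ₂) = -31.98051°

25.119°S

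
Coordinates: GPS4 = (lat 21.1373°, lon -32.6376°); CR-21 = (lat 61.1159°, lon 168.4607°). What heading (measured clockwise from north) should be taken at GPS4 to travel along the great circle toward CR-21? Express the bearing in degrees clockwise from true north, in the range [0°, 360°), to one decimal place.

Δλ = -158.9017°
y = sin Δλ · cos φ₂ = -0.173879
x = cos φ₁ sin φ₂ − sin φ₁ cos φ₂ cos Δλ = 0.979197
θ = atan2(y, x) = -10.0692° → 349.9308° (mod 360°)

349.9°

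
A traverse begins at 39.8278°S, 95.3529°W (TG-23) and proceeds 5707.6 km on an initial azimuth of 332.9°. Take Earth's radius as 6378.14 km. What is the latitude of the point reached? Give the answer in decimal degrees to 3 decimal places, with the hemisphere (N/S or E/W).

δ = d/R = 5707.6/6378.14 = 0.894869 rad
φ₂ = arcsin(sin φ₁ cos δ + cos φ₁ sin δ cos θ)
   = arcsin(-0.64048·0.62562 + 0.76797·0.78013·0.89021) = 7.62229°
λ₂ = λ₁ + atan2(sin θ sin δ cos φ₁, cos δ − sin φ₁ sin φ₂) = -116.36414°

7.622°N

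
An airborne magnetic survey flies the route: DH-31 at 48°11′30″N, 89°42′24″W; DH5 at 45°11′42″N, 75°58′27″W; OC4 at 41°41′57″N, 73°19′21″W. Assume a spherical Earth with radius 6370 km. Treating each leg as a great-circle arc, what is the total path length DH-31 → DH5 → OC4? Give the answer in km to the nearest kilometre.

1541 km

DH-31: φ = +48.19167°, λ = -89.70667°
DH5: φ = +45.19500°, λ = -75.97417°
OC4: φ = +41.69917°, λ = -73.32250°
DH-31→DH5: c = 0.172237 rad, d = 1097.15 km
DH5→OC4: c = 0.069644 rad, d = 443.63 km
Total = 1097.15 + 443.63 = 1540.78 km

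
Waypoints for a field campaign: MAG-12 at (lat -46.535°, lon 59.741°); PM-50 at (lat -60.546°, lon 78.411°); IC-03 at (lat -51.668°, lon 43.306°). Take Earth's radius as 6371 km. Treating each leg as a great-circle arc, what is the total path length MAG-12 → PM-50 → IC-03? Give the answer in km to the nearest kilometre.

MAG-12→PM-50: c = 0.309621 rad, d = 1972.59 km
PM-50→IC-03: c = 0.369401 rad, d = 2353.45 km
Total = 1972.59 + 2353.45 = 4326.05 km

4326 km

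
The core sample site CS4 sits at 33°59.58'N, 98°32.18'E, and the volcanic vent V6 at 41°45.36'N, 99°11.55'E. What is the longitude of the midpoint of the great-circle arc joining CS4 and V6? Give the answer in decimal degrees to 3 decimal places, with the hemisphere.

98.847°E

CS4: φ = +33.99300°, λ = +98.53633°
V6: φ = +41.75600°, λ = +99.19250°
Bx = cos φ₂ cos Δλ = 0.745939,  By = cos φ₂ sin Δλ = 0.008543
φₘ = atan2(sin φ₁ + sin φ₂, √((cos φ₁ + Bx)² + By²)) = 37.87495°
λₘ = λ₁ + atan2(By, cos φ₁ + Bx) = 98.84710°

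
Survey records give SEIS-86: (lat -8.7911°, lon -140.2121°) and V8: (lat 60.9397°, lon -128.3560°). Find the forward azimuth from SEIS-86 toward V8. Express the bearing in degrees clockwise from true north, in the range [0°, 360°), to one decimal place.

Δλ = 11.8561°
y = sin Δλ · cos φ₂ = 0.099795
x = cos φ₁ sin φ₂ − sin φ₁ cos φ₂ cos Δλ = 0.936492
θ = atan2(y, x) = 6.0827° → 6.0827° (mod 360°)

6.1°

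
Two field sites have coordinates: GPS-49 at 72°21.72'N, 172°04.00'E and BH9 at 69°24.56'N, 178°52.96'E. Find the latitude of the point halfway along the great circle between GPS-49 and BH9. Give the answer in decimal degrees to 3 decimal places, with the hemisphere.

70.917°N

GPS-49: φ = +72.36200°, λ = +172.06667°
BH9: φ = +69.40933°, λ = +178.88267°
Bx = cos φ₂ cos Δλ = 0.349204,  By = cos φ₂ sin Δλ = 0.041739
φₘ = atan2(sin φ₁ + sin φ₂, √((cos φ₁ + Bx)² + By²)) = 70.91685°
λₘ = λ₁ + atan2(By, cos φ₁ + Bx) = 175.72841°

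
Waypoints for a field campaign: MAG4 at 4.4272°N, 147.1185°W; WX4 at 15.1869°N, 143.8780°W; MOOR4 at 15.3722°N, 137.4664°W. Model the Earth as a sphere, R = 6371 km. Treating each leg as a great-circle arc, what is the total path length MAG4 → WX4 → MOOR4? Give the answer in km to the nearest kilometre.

1936 km

MAG4→WX4: c = 0.195862 rad, d = 1247.84 km
WX4→MOOR4: c = 0.107992 rad, d = 688.02 km
Total = 1247.84 + 688.02 = 1935.86 km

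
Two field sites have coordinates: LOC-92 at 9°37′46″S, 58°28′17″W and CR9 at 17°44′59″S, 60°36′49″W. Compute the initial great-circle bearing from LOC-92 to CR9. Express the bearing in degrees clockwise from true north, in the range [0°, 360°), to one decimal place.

194.1°

LOC-92: φ = -9.62944°, λ = -58.47139°
CR9: φ = -17.74972°, λ = -60.61361°
Δλ = -2.1422°
y = sin Δλ · cos φ₂ = -0.035601
x = cos φ₁ sin φ₂ − sin φ₁ cos φ₂ cos Δλ = -0.141363
θ = atan2(y, x) = -165.8646° → 194.1354° (mod 360°)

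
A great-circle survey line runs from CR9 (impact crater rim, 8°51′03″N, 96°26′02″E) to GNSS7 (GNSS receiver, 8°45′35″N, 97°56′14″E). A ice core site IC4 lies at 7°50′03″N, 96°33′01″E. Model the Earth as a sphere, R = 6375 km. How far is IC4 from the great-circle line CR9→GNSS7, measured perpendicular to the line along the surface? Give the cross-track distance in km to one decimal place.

112.2 km

CR9: φ = +8.85083°, λ = +96.43389°
GNSS7: φ = +8.75972°, λ = +97.93722°
IC4: φ = +7.83417°, λ = +96.55028°
δ₁₃ = central angle CR9→IC4 = 0.017858 rad  (haversine)
θ₁₃ = bearing CR9→IC4 = 173.529°,  θ₁₂ = bearing CR9→GNSS7 = 93.394°
dₓₜ = R·arcsin(sin δ₁₃ · sin(θ₁₃ − θ₁₂)) = 6375·arcsin(0.01786·sin(80.135°)) = 112.159 km
|dₓₜ| = 112.159 km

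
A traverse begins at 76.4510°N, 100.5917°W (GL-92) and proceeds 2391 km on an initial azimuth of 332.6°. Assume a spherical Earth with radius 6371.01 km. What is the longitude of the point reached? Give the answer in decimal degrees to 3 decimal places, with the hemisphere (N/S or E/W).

139.152°E

δ = d/R = 2391/6371.01 = 0.375294 rad
φ₂ = arcsin(sin φ₁ cos δ + cos φ₁ sin δ cos θ)
   = arcsin(0.97217·0.93040 + 0.23428·0.36655·0.88782) = 78.73860°
λ₂ = λ₁ + atan2(sin θ sin δ cos φ₁, cos δ − sin φ₁ sin φ₂) = 139.15236°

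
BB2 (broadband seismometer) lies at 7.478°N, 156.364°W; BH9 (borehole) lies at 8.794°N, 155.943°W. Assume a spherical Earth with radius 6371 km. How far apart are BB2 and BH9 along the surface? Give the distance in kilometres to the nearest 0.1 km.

153.5 km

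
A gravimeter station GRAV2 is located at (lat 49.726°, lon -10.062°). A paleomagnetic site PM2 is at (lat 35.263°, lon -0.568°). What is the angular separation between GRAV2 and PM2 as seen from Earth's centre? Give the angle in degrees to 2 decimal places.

16.04°

Δφ = -14.4630°,  Δλ = 9.4940°
a = sin²(Δφ/2) + cos φ₁ cos φ₂ sin²(Δλ/2) = 0.019460
c = 2·arcsin(√a) = 0.279913 rad = 16.0378°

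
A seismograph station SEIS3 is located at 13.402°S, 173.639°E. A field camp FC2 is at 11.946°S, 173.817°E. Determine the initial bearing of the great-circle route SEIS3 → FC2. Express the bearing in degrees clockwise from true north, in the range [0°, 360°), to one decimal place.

6.8°

Δλ = 0.1780°
y = sin Δλ · cos φ₂ = 0.003039
x = cos φ₁ sin φ₂ − sin φ₁ cos φ₂ cos Δλ = 0.025408
θ = atan2(y, x) = 6.8215° → 6.8215° (mod 360°)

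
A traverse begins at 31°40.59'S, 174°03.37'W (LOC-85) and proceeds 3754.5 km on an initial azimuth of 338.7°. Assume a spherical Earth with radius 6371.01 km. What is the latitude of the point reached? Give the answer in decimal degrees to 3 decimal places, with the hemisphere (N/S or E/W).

0.237°N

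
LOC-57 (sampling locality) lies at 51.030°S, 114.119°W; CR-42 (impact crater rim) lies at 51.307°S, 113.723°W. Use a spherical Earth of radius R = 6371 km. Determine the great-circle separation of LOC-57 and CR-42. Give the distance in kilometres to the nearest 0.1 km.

41.4 km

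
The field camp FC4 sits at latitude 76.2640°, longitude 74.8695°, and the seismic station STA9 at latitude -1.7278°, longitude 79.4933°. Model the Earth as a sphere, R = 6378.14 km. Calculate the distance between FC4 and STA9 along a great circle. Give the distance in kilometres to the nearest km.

8687 km

Δφ = -77.9918°,  Δλ = 4.6238°
a = sin²(Δφ/2) + cos φ₁ cos φ₂ sin²(Δλ/2) = 0.396360
c = 2·arcsin(√a) = 1.362003 rad = 78.0370°
d = R·c = 6378.14 × 1.362003 = 8687.0 km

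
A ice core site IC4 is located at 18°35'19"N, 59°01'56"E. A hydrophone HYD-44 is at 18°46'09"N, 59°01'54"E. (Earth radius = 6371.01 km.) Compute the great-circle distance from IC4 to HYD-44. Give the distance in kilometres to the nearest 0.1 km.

IC4: φ = +18.58861°, λ = +59.03222°
HYD-44: φ = +18.76917°, λ = +59.03167°
Δφ = 0.1806°,  Δλ = -0.0006°
a = sin²(Δφ/2) + cos φ₁ cos φ₂ sin²(Δλ/2) = 0.000002
c = 2·arcsin(√a) = 0.003151 rad = 0.1806°
d = R·c = 6371.01 × 0.003151 = 20.1 km

20.1 km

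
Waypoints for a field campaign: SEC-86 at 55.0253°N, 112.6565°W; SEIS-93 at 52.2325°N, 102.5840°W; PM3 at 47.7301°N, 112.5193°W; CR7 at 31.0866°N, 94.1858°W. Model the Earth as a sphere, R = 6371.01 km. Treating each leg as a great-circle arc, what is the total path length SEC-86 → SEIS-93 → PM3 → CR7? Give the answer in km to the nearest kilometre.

SEC-86→SEIS-93: c = 0.114943 rad, d = 732.30 km
SEIS-93→PM3: c = 0.136222 rad, d = 867.87 km
PM3→CR7: c = 0.379453 rad, d = 2417.50 km
Total = 732.30 + 867.87 + 2417.50 = 4017.68 km

4018 km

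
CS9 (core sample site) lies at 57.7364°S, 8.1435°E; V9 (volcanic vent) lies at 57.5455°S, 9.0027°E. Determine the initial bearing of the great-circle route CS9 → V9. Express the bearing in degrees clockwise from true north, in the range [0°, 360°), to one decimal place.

67.8°

Δλ = 0.8592°
y = sin Δλ · cos φ₂ = 0.008047
x = cos φ₁ sin φ₂ − sin φ₁ cos φ₂ cos Δλ = 0.003281
θ = atan2(y, x) = 67.8188° → 67.8188° (mod 360°)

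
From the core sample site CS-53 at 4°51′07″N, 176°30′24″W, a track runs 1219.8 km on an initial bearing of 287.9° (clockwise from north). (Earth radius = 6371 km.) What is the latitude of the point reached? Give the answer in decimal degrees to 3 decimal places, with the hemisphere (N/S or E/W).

8.124°N

CS-53: φ = +4.85194°, λ = -176.50667°
δ = d/R = 1219.8/6371 = 0.191461 rad
φ₂ = arcsin(sin φ₁ cos δ + cos φ₁ sin δ cos θ)
   = arcsin(0.08458·0.98173 + 0.99642·0.19029·0.30736) = 8.12390°
λ₂ = λ₁ + atan2(sin θ sin δ cos φ₁, cos δ − sin φ₁ sin φ₂) = 172.95356°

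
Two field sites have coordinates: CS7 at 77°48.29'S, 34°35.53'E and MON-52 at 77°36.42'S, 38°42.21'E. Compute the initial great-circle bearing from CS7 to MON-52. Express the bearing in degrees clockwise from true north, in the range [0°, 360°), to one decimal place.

CS7: φ = -77.80483°, λ = +34.59217°
MON-52: φ = -77.60700°, λ = +38.70350°
Δλ = 4.1113°
y = sin Δλ · cos φ₂ = 0.015387
x = cos φ₁ sin φ₂ − sin φ₁ cos φ₂ cos Δλ = 0.002913
θ = atan2(y, x) = 79.2797° → 79.2797° (mod 360°)

79.3°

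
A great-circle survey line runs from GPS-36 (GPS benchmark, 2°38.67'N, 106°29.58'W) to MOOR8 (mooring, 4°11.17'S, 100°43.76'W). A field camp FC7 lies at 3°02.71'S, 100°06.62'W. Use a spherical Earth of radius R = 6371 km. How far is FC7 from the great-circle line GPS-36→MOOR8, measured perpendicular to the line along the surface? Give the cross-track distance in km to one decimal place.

134.4 km

GPS-36: φ = +2.64450°, λ = -106.49300°
MOOR8: φ = -4.18617°, λ = -100.72933°
FC7: φ = -3.04517°, λ = -100.11033°
δ₁₃ = central angle GPS-36→FC7 = 0.149199 rad  (haversine)
θ₁₃ = bearing GPS-36→FC7 = 131.685°,  θ₁₂ = bearing GPS-36→MOOR8 = 139.843°
dₓₜ = R·arcsin(sin δ₁₃ · sin(θ₁₃ − θ₁₂)) = 6371·arcsin(0.14865·sin(-8.159°)) = -134.406 km
|dₓₜ| = 134.406 km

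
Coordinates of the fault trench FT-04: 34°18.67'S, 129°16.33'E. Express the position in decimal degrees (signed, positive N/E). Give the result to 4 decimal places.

-34.3112°, +129.2722°

lat: 34.3112° S → -34.3112°
lon: 129.2722° E → +129.2722°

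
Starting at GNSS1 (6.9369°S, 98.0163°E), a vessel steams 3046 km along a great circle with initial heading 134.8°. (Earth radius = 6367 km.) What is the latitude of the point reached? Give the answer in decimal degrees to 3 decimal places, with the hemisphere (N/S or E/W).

δ = d/R = 3046/6367 = 0.478404 rad
φ₂ = arcsin(sin φ₁ cos δ + cos φ₁ sin δ cos θ)
   = arcsin(-0.12078·0.88773 + 0.99268·0.46036·-0.70463) = -25.41869°
λ₂ = λ₁ + atan2(sin θ sin δ cos φ₁, cos δ − sin φ₁ sin φ₂) = 119.21920°

25.419°S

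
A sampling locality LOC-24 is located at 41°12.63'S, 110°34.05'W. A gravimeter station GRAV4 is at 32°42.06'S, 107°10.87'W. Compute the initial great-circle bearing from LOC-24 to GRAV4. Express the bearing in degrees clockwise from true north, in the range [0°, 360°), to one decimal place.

LOC-24: φ = -41.21050°, λ = -110.56750°
GRAV4: φ = -32.70100°, λ = -107.18117°
Δλ = 3.3863°
y = sin Δλ · cos φ₂ = 0.049706
x = cos φ₁ sin φ₂ − sin φ₁ cos φ₂ cos Δλ = 0.147005
θ = atan2(y, x) = 18.6816° → 18.6816° (mod 360°)

18.7°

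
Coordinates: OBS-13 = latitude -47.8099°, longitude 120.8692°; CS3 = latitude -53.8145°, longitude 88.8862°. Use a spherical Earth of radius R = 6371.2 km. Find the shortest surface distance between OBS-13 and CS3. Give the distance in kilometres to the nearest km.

Δφ = -6.0046°,  Δλ = -31.9830°
a = sin²(Δφ/2) + cos φ₁ cos φ₂ sin²(Δλ/2) = 0.032837
c = 2·arcsin(√a) = 0.364434 rad = 20.8806°
d = R·c = 6371.2 × 0.364434 = 2321.9 km

2322 km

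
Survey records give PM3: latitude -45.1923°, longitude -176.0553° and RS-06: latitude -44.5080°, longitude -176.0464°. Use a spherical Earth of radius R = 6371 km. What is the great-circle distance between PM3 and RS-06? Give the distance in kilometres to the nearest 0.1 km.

Δφ = 0.6843°,  Δλ = 0.0089°
a = sin²(Δφ/2) + cos φ₁ cos φ₂ sin²(Δλ/2) = 0.000036
c = 2·arcsin(√a) = 0.011944 rad = 0.6843°
d = R·c = 6371 × 0.011944 = 76.1 km

76.1 km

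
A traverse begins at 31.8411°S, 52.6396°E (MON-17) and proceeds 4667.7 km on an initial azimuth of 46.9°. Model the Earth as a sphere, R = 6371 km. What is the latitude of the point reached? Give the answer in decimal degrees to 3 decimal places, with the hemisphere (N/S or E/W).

δ = d/R = 4667.7/6371 = 0.732648 rad
φ₂ = arcsin(sin φ₁ cos δ + cos φ₁ sin δ cos θ)
   = arcsin(-0.52757·0.74341 + 0.84951·0.66884·0.68327) = -0.22724°
λ₂ = λ₁ + atan2(sin θ sin δ cos φ₁, cos δ − sin φ₁ sin φ₂) = 81.87283°

0.227°S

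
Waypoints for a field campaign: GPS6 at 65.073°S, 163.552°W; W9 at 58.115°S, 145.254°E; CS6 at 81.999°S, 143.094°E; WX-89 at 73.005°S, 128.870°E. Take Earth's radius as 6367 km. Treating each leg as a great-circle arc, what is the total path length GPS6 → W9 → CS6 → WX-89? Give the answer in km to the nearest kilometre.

6433 km

GPS6→W9: c = 0.428653 rad, d = 2729.23 km
W9→CS6: c = 0.416983 rad, d = 2654.93 km
CS6→WX-89: c = 0.164762 rad, d = 1049.04 km
Total = 2729.23 + 2654.93 + 1049.04 = 6433.20 km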